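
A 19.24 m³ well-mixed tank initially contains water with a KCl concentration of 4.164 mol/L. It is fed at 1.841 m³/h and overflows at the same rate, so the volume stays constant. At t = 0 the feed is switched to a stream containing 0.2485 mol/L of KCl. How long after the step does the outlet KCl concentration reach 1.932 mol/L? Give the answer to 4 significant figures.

8.821 h

Transient balance on the dissolved component: V dC/dt = Q(C_in − C), so τ = V/Q = 10.4508 h.
C(t) = C_in + (C₀ − C_in) e^(−t/τ). Set C = 1.932 and solve for t:
e^(−t/τ) = (C − C_in)/(C₀ − C_in) = (1.932 − 0.2485)/(4.164 − 0.2485) = 0.429958
t = −τ ln(…) = 10.4508 × 0.844068 = 8.82122 h.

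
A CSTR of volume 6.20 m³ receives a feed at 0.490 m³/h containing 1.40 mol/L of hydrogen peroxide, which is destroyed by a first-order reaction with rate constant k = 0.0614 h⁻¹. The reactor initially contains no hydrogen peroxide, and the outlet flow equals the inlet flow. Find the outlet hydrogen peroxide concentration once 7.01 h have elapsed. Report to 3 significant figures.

Accumulation = in − out − consumed: V dC/dt = Q C_in − Q C − k V C.
dC/dt = (Q/V) C_in − (Q/V + k) C; effective rate a = Q/V + k = 0.079032 + 0.0614 = 0.14043 h⁻¹.
C_ss = Q C_in/(Q + kV) = 0.78789 mol/L; C(t) = C_ss + (C₀ − C_ss) e^(−a t).
C(7.01) = 0.78789 + (-0.78789)·e^(−0.14043·7.01) = 0.78789 + (-0.78789)·0.37365 = 0.49349 mol/L.

0.493 mol/L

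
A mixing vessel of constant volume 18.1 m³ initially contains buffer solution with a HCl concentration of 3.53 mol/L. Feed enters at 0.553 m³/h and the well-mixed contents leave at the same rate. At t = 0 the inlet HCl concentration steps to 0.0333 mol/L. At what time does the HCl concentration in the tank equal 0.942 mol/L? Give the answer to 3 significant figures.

Species balance on the tank: V dC/dt = Q(C_in − C), so τ = V/Q = 32.731 h.
C(t) = C_in + (C₀ − C_in) e^(−t/τ). Set C = 0.942 and solve for t:
e^(−t/τ) = (C − C_in)/(C₀ − C_in) = (0.942 − 0.0333)/(3.53 − 0.0333) = 0.25987
t = −τ ln(…) = 32.731 × 1.3476 = 44.106 h.

44.1 h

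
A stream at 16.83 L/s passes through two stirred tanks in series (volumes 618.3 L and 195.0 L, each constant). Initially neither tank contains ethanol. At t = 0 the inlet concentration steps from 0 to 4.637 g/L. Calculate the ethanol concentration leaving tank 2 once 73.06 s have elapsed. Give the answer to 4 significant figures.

Each tank obeys Vᵢ dCᵢ/dt = Q(Cᵢ₋₁ − Cᵢ), so τᵢ = Vᵢ/Q.
τ₁ = 618.3/16.83 = 36.7380 s; τ₂ = 195.0/16.83 = 11.5865 s.
Solving the cascade with C₁(0)=C₂(0)=0 gives C₂(t) = C_in[1 − (τ₁ e^(−t/τ₁) − τ₂ e^(−t/τ₂))/(τ₁ − τ₂)].
At t = 73.06: e^(−t/τ₁) = 0.136876, e^(−t/τ₂) = 0.00182598.
C₂ = 4.637·[1 − (36.7380·0.136876 − 11.5865·0.00182598)/(25.1515)] = 4.637·0.800911 = 3.71382 g/L.

3.714 g/L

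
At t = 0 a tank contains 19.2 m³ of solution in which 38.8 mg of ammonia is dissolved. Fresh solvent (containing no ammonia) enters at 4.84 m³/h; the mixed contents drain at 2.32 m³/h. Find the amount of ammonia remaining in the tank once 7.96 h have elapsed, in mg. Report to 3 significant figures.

Let m(t) be the amount of ammonia. Volume: V(t) = V₀ + (Q_in − Q_out) t = 19.2 + 2.5200 t; V(7.96) = 39.259 m³.
Species balance (pure solvent in): dm/dt = −Q_out · m/V(t).
Separate: dm/m = −Q_out dt/V(t) ⇒ ln(m/m₀) = −(Q_out/(Q_in−Q_out)) ln(V/V₀).
m = m₀ (V₀/V)^(Q_out/(Q_in−Q_out)) = 38.8 × (19.2/39.259)^(0.92063) = 20.084 mg.

20.1 mg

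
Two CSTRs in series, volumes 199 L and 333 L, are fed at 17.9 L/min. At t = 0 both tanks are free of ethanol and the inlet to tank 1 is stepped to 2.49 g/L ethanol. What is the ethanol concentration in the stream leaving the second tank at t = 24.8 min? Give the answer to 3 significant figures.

Each tank obeys Vᵢ dCᵢ/dt = Q(Cᵢ₋₁ − Cᵢ), so τᵢ = Vᵢ/Q.
τ₁ = 199/17.9 = 11.117 min; τ₂ = 333/17.9 = 18.603 min.
Tank 1: C₁ = C_in(1 − e^(−t/τ₁)). Tank 2 (τ₁ ≠ τ₂): C₂ = C_in[1 − (τ₁ e^(−t/τ₁) − τ₂ e^(−t/τ₂))/(τ₁ − τ₂)].
At t = 24.8: e^(−t/τ₁) = 0.10745, e^(−t/τ₂) = 0.26366.
C₂ = 2.49·[1 − (11.117·0.10745 − 18.603·0.26366)/(-7.4860)] = 2.49·0.50435 = 1.2558 g/L.

1.26 g/L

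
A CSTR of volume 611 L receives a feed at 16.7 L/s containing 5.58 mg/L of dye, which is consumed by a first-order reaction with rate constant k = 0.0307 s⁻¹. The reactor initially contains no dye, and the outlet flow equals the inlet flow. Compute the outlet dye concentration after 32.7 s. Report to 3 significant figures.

V dC/dt = Q(C_in − C) − k V C.
This is linear with rate a = Q/V + k = 0.058032 s⁻¹.
C_ss = Q C_in/(Q + kV) = 2.6281 mg/L; C(t) = C_ss + (C₀ − C_ss) e^(−a t).
C(32.7) = 2.6281 + (-2.6281)·e^(−0.058032·32.7) = 2.6281 + (-2.6281)·0.14992 = 2.2341 mg/L.

2.23 mg/L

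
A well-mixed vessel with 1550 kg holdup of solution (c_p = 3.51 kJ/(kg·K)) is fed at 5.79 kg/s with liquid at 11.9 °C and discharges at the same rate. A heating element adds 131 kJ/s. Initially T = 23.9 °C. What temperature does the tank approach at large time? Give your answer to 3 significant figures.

M c_p dT/dt = ṁ c_p (T_in − T) + Q̇.
At steady state dT/dt = 0 ⇒ T_ss = T_in + Q̇/(ṁ c_p) = 11.9 + 131/(5.79·3.51) = 18.346 °C.

18.3 °C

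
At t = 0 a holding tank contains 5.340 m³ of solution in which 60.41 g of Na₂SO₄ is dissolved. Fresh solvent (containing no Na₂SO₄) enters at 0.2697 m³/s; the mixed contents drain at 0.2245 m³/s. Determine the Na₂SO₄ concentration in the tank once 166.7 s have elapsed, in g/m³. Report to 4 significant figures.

0.05930 g/m³

Let m(t) be the amount of Na₂SO₄. Volume: V(t) = V₀ + (Q_in − Q_out) t = 5.340 + 0.0452000 t; V(166.7) = 12.8748 m³.
Species balance (pure solvent in): dm/dt = −Q_out · m/V(t).
Separate: dm/m = −Q_out dt/V(t) ⇒ ln(m/m₀) = −(Q_out/(Q_in−Q_out)) ln(V/V₀).
m = m₀ (V₀/V)^(Q_out/(Q_in−Q_out)) = 60.41 × (5.340/12.8748)^(4.96681) = 0.763466 g.
C = m/V = 0.763466/12.8748 = 0.0592990 g/m³.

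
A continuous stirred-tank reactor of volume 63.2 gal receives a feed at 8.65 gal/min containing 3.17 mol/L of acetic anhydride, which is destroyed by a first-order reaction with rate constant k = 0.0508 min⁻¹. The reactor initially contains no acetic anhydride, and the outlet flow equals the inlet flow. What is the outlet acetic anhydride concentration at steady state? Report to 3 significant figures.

Species balance: V dC/dt = Q C_in − Q C − k V C.
Steady state (dC/dt = 0): C_ss = Q C_in/(Q + kV) = C_in/(1 + kV/Q).
C_ss = 8.65·3.17/(8.65 + 0.0508·63.2) = 27.421/11.861 = 2.3119 mol/L.

2.31 mol/L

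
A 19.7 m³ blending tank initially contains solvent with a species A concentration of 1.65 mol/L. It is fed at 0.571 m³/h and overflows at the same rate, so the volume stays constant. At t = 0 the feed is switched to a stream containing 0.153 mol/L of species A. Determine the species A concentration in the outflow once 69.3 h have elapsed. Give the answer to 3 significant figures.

Species balance on the tank: V dC/dt = Q(C_in − C).
So dC/dt = (C_in − C)/τ with τ = V/Q = 19.7/0.571 = 34.501 h.
Solution: C(t) = C_in + (C₀ − C_in) e^(−t/τ).
C(69.3) = 0.153 + (1.65 − 0.153)·e^(−69.3/34.501) = 0.153 + (1.4970)·0.13417 = 0.35385 mol/L.

0.354 mol/L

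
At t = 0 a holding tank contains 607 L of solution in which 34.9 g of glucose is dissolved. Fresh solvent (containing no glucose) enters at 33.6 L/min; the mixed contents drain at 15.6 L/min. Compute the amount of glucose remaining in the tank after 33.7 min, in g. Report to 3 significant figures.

19.1 g

Let m(t) be the amount of glucose. Volume: V(t) = V₀ + (Q_in − Q_out) t = 607 + 18.000 t; V(33.7) = 1213.6 L.
No glucose enters, so dm/dt = −Q_out · (m/V).
dm/m = −Q_out dt/(V₀ + 18.000 t); integrating gives ln(m/m₀) = −(Q_out/(Q_in−Q_out)) ln(V/V₀).
m = m₀ (V₀/V)^(Q_out/(Q_in−Q_out)) = 34.9 × (607/1213.6)^(0.86667) = 19.145 g.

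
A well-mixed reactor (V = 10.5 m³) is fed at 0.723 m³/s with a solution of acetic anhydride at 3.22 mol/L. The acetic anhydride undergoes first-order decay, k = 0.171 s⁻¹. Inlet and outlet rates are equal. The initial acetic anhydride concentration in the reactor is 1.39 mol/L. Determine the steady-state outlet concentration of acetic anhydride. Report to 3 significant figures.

0.924 mol/L

Accumulation = in − out − consumed: V dC/dt = Q C_in − Q C − k V C.
At steady state: 0 = Q C_in − (Q + kV) C_ss, so C_ss = Q C_in/(Q + kV).
C_ss = 0.723·3.22/(0.723 + 0.171·10.5) = 2.3281/2.5185 = 0.92438 mol/L.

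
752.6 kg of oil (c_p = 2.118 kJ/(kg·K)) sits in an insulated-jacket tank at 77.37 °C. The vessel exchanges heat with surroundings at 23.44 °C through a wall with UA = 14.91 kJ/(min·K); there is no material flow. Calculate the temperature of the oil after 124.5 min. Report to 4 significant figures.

40.27 °C

First-law balance (no shaft work): M c_p dT/dt = −UA(T − T_amb).
dT/dt = (T_ss − T)/τ with T_ss = T_amb = 23.4400 °C, τ = M c_p/UA = 752.6·2.118/14.91 = 106.909 min.
T approaches T_ss exponentially: T(t) = T_ss + (T₀ − T_ss) e^(−t/τ).
T(124.5) = 23.4400 + (53.9300)·0.312064 = 40.2696 °C.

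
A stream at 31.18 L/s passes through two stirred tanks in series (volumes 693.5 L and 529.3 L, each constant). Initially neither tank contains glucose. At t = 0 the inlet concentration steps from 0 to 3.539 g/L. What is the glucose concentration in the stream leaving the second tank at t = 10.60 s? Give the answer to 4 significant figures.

Time constants: τᵢ = Vᵢ/Q for each well-mixed tank.
τ₁ = 693.5/31.18 = 22.2418 s; τ₂ = 529.3/31.18 = 16.9756 s.
Tank 1: C₁ = C_in(1 − e^(−t/τ₁)). Tank 2 (τ₁ ≠ τ₂): C₂ = C_in[1 − (τ₁ e^(−t/τ₁) − τ₂ e^(−t/τ₂))/(τ₁ − τ₂)].
At t = 10.60: e^(−t/τ₁) = 0.620903, e^(−t/τ₂) = 0.535569.
C₂ = 3.539·[1 − (22.2418·0.620903 − 16.9756·0.535569)/(5.26620)] = 3.539·0.104022 = 0.368133 g/L.

0.3681 g/L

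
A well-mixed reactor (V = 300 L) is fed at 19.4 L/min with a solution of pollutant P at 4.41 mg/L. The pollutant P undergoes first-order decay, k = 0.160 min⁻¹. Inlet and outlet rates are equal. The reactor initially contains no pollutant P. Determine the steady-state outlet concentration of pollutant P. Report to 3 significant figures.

1.27 mg/L

Species balance: V dC/dt = Q C_in − Q C − k V C.
Steady state (dC/dt = 0): C_ss = Q C_in/(Q + kV) = C_in/(1 + kV/Q).
C_ss = 19.4·4.41/(19.4 + 0.160·300) = 85.554/67.400 = 1.2693 mg/L.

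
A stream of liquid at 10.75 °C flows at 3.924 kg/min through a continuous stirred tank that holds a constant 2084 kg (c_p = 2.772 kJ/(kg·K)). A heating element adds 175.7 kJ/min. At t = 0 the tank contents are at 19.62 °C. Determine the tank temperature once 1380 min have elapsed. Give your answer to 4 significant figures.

M c_p dT/dt = ṁ c_p (T_in − T) + Q̇.
τ = M/ṁ = 531.091 min; T_ss = T_in + Q̇/(ṁ c_p) = 10.75 + 175.7/(3.924·2.772) = 26.9029 °C.
This is linear first-order; T(t) = T_ss + (T₀ − T_ss) e^(−t/τ).
T(1380) = 26.9029 + (-7.28286)·e^(−1380/531.091) = 26.9029 + (-7.28286)·0.0743906 = 26.3611 °C.

26.36 °C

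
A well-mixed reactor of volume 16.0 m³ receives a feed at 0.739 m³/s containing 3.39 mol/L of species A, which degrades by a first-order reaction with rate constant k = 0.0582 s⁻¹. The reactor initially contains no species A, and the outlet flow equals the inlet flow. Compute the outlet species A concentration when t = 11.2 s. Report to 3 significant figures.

1.03 mol/L

Accumulation = in − out − consumed: V dC/dt = Q C_in − Q C − k V C.
This is linear with rate a = Q/V + k = 0.10439 s⁻¹.
C_ss = Q C_in/(Q + kV) = 1.4999 mol/L; C(t) = C_ss + (C₀ − C_ss) e^(−a t).
C(11.2) = 1.4999 + (-1.4999)·e^(−0.10439·11.2) = 1.4999 + (-1.4999)·0.31063 = 1.0340 mol/L.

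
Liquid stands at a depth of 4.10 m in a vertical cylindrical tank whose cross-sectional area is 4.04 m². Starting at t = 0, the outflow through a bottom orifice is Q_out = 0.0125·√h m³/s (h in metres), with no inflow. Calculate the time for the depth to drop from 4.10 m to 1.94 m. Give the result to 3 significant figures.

409 s

Mass balance (ρ constant): A dh/dt = −0.0125 √h.
This is separable: 2 d(√h)/dt = −0.0125/A, so √h = √h₀ − (0.0125/(2A)) t.
t = 2A(√h₀ − √h)/0.0125 = 2·4.04·(√4.10 − √1.94)/0.0125
  = 8.0800 × (2.0248 − 1.3928) / 0.0125 = 408.53 s.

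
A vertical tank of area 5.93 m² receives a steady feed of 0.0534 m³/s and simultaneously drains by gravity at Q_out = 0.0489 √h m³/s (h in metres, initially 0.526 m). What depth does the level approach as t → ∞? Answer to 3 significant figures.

1.19 m

Level balance: A dh/dt = 0.0534 − 0.0489 √h. Setting dh/dt = 0:
Q_in = 0.0489 √h_ss ⇒ √h_ss = 0.0534/0.0489 = 1.0920.
h_ss = 1.0920² = 1.1925 m. (Since h₀ = 0.526 m < h_ss, the level will rise toward this value.)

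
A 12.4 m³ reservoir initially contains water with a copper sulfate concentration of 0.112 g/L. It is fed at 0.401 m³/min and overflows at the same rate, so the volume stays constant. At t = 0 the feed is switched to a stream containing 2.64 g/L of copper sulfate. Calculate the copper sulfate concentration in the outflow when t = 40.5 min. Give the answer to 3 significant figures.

Mass balance on the solute (V constant): V dC/dt = Q(C_in − C).
Rewrite as dC/dt + C/τ = C_in/τ, τ = V/Q = 30.923 min.
Solution: C(t) = C_in + (C₀ − C_in) e^(−t/τ).
C(40.5) = 2.64 + (0.112 − 2.64)·e^(−40.5/30.923) = 2.64 + (-2.5280)·0.26990 = 1.9577 g/L.

1.96 g/L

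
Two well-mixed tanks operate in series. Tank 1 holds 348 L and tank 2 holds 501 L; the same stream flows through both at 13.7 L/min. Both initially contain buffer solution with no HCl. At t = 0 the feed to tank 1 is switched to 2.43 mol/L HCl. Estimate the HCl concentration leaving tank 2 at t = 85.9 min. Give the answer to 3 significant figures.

Each tank obeys Vᵢ dCᵢ/dt = Q(Cᵢ₋₁ − Cᵢ), so τᵢ = Vᵢ/Q.
τ₁ = 348/13.7 = 25.401 min; τ₂ = 501/13.7 = 36.569 min.
Tank 1: C₁ = C_in(1 − e^(−t/τ₁)). Tank 2 (τ₁ ≠ τ₂): C₂ = C_in[1 − (τ₁ e^(−t/τ₁) − τ₂ e^(−t/τ₂))/(τ₁ − τ₂)].
At t = 85.9: e^(−t/τ₁) = 0.033990, e^(−t/τ₂) = 0.095468.
C₂ = 2.43·[1 − (25.401·0.033990 − 36.569·0.095468)/(-11.168)] = 2.43·0.76470 = 1.8582 mol/L.

1.86 mol/L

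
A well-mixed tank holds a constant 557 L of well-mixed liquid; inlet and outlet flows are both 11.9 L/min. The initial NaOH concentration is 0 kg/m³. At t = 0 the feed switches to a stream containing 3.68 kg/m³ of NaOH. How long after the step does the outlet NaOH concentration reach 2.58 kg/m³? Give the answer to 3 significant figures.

Species balance: V dC/dt = Q(C_in − C) ⇒ τ = V/Q = 46.807 min.
C(t) = C_in + (C₀ − C_in) e^(−t/τ). Set C = 2.58 and solve for t:
e^(−t/τ) = (C − C_in)/(C₀ − C_in) = (2.58 − 3.68)/(0 − 3.68) = 0.29891
t = −τ ln(…) = 46.807 × 1.2076 = 56.524 min.

56.5 min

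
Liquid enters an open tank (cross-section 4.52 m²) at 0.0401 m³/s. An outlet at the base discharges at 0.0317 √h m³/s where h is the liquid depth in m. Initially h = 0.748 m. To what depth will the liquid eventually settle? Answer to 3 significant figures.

A dh/dt = Q_in − 0.0317 √h. Steady state requires inflow = outflow:
Q_in = 0.0317 √h_ss ⇒ √h_ss = 0.0401/0.0317 = 1.2650.
h_ss = 1.2650² = 1.6002 m. (Since h₀ = 0.748 m < h_ss, the level will rise toward this value.)

1.60 m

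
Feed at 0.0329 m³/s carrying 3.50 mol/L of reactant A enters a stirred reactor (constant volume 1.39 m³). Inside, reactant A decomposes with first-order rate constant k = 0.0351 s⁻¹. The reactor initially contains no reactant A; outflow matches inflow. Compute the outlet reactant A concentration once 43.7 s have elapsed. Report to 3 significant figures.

Accumulation = in − out − consumed: V dC/dt = Q C_in − Q C − k V C.
dC/dt = (Q/V) C_in − (Q/V + k) C; effective rate a = Q/V + k = 0.023669 + 0.0351 = 0.058769 s⁻¹.
C_ss = Q C_in/(Q + kV) = 1.4096 mol/L; C(t) = C_ss + (C₀ − C_ss) e^(−a t).
C(43.7) = 1.4096 + (-1.4096)·e^(−0.058769·43.7) = 1.4096 + (-1.4096)·0.076673 = 1.3015 mol/L.

1.30 mol/L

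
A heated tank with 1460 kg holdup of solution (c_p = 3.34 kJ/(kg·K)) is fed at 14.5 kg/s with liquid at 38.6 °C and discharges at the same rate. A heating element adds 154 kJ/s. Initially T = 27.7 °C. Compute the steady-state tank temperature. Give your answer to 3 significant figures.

41.8 °C

Heat balance on the well-mixed liquid: M c_p dT/dt = ṁ c_p (T_in − T) + 154.
At steady state dT/dt = 0 ⇒ T_ss = T_in + Q̇/(ṁ c_p) = 38.6 + 154/(14.5·3.34) = 41.780 °C.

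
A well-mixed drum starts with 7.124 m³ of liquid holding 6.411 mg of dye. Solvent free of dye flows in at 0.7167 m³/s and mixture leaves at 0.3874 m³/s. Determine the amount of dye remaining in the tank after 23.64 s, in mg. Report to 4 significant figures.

Let m(t) be the amount of dye. Volume: V(t) = V₀ + (Q_in − Q_out) t = 7.124 + 0.329300 t; V(23.64) = 14.9087 m³.
Species balance (pure solvent in): dm/dt = −Q_out · m/V(t).
dm/m = −Q_out dt/(V₀ + 0.329300 t); integrating gives ln(m/m₀) = −(Q_out/(Q_in−Q_out)) ln(V/V₀).
m = m₀ (V₀/V)^(Q_out/(Q_in−Q_out)) = 6.411 × (7.124/14.9087)^(1.17643) = 2.68922 mg.

2.689 mg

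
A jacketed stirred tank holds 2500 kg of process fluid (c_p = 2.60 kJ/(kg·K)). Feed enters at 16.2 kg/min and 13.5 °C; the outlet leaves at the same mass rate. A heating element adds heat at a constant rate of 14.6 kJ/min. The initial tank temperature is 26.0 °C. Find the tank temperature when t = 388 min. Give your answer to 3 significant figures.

M c_p dT/dt = ṁ c_p (T_in − T) + Q̇.
Rearrange: dT/dt = (T_ss − T)/τ with τ = M/ṁ = 154.32 min and T_ss = T_in + Q̇/(ṁ c_p) = 13.847 °C.
Integrating: T(t) = T_ss + (T₀ − T_ss) e^(−t/τ).
T(388) = 13.847 + (12.153)·e^(−388/154.32) = 13.847 + (12.153)·0.080924 = 14.830 °C.

14.8 °C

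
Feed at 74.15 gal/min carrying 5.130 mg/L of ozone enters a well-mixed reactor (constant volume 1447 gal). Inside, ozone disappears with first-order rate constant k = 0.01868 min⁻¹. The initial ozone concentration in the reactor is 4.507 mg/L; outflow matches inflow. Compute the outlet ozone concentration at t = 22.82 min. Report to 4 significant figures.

3.911 mg/L

V dC/dt = Q(C_in − C) − k V C.
This is linear with rate a = Q/V + k = 0.0699240 min⁻¹.
C_ss = Q C_in/(Q + kV) = 3.75953 mg/L; C(t) = C_ss + (C₀ − C_ss) e^(−a t).
C(22.82) = 3.75953 + (0.747466)·e^(−0.0699240·22.82) = 3.75953 + (0.747466)·0.202774 = 3.91110 mg/L.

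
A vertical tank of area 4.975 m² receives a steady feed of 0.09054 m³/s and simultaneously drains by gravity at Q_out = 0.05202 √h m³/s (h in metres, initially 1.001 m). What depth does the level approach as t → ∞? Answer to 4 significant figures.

3.029 m

A dh/dt = Q_in − 0.05202 √h. Steady state requires inflow = outflow:
Q_in = 0.05202 √h_ss ⇒ √h_ss = 0.09054/0.05202 = 1.74048.
h_ss = 1.74048² = 3.02929 m. (Since h₀ = 1.001 m < h_ss, the level will rise toward this value.)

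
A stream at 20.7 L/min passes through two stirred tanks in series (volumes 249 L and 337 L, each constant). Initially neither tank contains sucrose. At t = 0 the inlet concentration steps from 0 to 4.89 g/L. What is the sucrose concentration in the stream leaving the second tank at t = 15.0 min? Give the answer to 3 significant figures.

1.41 g/L

Species balance on tank i: dCᵢ/dt = (Cᵢ₋₁ − Cᵢ)/τᵢ with τᵢ = Vᵢ/Q.
τ₁ = 249/20.7 = 12.029 min; τ₂ = 337/20.7 = 16.280 min.
Tank 1: C₁ = C_in(1 − e^(−t/τ₁)). Tank 2 (τ₁ ≠ τ₂): C₂ = C_in[1 − (τ₁ e^(−t/τ₁) − τ₂ e^(−t/τ₂))/(τ₁ − τ₂)].
At t = 15.0: e^(−t/τ₁) = 0.28737, e^(−t/τ₂) = 0.39798.
C₂ = 4.89·[1 − (12.029·0.28737 − 16.280·0.39798)/(-4.2512)] = 4.89·0.28906 = 1.4135 g/L.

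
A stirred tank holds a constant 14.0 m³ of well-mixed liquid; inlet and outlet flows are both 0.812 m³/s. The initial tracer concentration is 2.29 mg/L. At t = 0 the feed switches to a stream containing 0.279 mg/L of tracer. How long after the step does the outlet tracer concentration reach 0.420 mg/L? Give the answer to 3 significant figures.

Transient balance on the dissolved component: V dC/dt = Q(C_in − C), so τ = V/Q = 17.241 s.
C(t) = C_in + (C₀ − C_in) e^(−t/τ). Set C = 0.420 and solve for t:
e^(−t/τ) = (C − C_in)/(C₀ − C_in) = (0.420 − 0.279)/(2.29 − 0.279) = 0.070114
t = −τ ln(…) = 17.241 × 2.6576 = 45.821 s.

45.8 s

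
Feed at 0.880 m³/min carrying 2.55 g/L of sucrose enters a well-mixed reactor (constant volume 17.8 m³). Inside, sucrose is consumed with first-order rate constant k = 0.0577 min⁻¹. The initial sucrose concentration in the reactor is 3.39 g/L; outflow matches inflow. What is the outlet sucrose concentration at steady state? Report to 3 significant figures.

1.18 g/L

Accumulation = in − out − consumed: V dC/dt = Q C_in − Q C − k V C.
Steady state (dC/dt = 0): C_ss = Q C_in/(Q + kV) = C_in/(1 + kV/Q).
C_ss = 0.880·2.55/(0.880 + 0.0577·17.8) = 2.2440/1.9071 = 1.1767 g/L.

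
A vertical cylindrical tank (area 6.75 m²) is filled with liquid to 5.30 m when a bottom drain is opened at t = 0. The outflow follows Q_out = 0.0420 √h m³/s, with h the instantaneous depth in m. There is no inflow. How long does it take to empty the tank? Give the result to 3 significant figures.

740 s

Unsteady balance on liquid volume: A dh/dt = −0.0420 √h.
Separate and integrate: 2(√h − √h₀) = −(0.0420/A) t.
Tank is empty when √h = 0: t_empty = 2A√h₀/0.0420.
t_empty = 2·6.75·√5.30/0.0420 = 13.500·2.3022/0.0420 = 739.98 s.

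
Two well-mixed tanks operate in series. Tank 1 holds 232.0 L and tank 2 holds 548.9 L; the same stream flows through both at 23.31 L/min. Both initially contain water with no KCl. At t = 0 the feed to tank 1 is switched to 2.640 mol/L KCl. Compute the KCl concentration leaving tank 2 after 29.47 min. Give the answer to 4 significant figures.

1.432 mol/L

Species balance on tank i: dCᵢ/dt = (Cᵢ₋₁ − Cᵢ)/τᵢ with τᵢ = Vᵢ/Q.
τ₁ = 232.0/23.31 = 9.95281 min; τ₂ = 548.9/23.31 = 23.5478 min.
Solving the cascade with C₁(0)=C₂(0)=0 gives C₂(t) = C_in[1 − (τ₁ e^(−t/τ₁) − τ₂ e^(−t/τ₂))/(τ₁ − τ₂)].
At t = 29.47: e^(−t/τ₁) = 0.0517685, e^(−t/τ₂) = 0.286077.
C₂ = 2.640·[1 − (9.95281·0.0517685 − 23.5478·0.286077)/(-13.5950)] = 2.640·0.542388 = 1.43190 mol/L.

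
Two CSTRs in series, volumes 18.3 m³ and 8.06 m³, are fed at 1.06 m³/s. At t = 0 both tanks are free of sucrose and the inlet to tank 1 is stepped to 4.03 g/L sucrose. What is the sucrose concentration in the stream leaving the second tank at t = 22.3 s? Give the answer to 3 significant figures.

Species balance on tank i: dCᵢ/dt = (Cᵢ₋₁ − Cᵢ)/τᵢ with τᵢ = Vᵢ/Q.
τ₁ = 18.3/1.06 = 17.264 s; τ₂ = 8.06/1.06 = 7.6038 s.
Solving the cascade with C₁(0)=C₂(0)=0 gives C₂(t) = C_in[1 − (τ₁ e^(−t/τ₁) − τ₂ e^(−t/τ₂))/(τ₁ − τ₂)].
At t = 22.3: e^(−t/τ₁) = 0.27480, e^(−t/τ₂) = 0.053250.
C₂ = 4.03·[1 − (17.264·0.27480 − 7.6038·0.053250)/(9.6604)] = 4.03·0.55081 = 2.2198 g/L.

2.22 g/L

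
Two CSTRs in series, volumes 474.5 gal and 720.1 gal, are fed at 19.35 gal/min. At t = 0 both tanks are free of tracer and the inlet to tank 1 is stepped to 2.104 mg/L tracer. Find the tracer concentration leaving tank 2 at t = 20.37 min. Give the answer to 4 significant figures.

0.3068 mg/L

Time constants: τᵢ = Vᵢ/Q for each well-mixed tank.
τ₁ = 474.5/19.35 = 24.5220 min; τ₂ = 720.1/19.35 = 37.2145 min.
Tank 1: C₁ = C_in(1 − e^(−t/τ₁)). Tank 2 (τ₁ ≠ τ₂): C₂ = C_in[1 − (τ₁ e^(−t/τ₁) − τ₂ e^(−t/τ₂))/(τ₁ − τ₂)].
At t = 20.37: e^(−t/τ₁) = 0.435751, e^(−t/τ₂) = 0.578471.
C₂ = 2.104·[1 − (24.5220·0.435751 − 37.2145·0.578471)/(-12.6925)] = 2.104·0.145795 = 0.306753 mg/L.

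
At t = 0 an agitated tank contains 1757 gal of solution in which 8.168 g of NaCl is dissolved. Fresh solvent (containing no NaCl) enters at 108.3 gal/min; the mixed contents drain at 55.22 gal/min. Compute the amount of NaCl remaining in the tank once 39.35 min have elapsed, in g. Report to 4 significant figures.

Total volume: dV/dt = Q_in − Q_out = 53.0800 gal/min, so V(t) = 1757 + 53.0800 t and V(39.35) = 3845.70 gal.
Species balance (pure solvent in): dm/dt = −Q_out · m/V(t).
dm/m = −Q_out dt/(V₀ + 53.0800 t); integrating gives ln(m/m₀) = −(Q_out/(Q_in−Q_out)) ln(V/V₀).
m = m₀ (V₀/V)^(Q_out/(Q_in−Q_out)) = 8.168 × (1757/3845.70)^(1.04032) = 3.61573 g.

3.616 g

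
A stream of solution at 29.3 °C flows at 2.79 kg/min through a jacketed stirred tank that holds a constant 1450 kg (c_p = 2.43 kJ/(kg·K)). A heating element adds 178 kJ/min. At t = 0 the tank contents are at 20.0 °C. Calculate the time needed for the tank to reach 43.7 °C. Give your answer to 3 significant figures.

M c_p dT/dt = ṁ c_p (T_in − T) + Q̇.
τ = M/ṁ = 519.71 min; T_ss = T_in + Q̇/(ṁ c_p) = 55.555 °C.
T(t) = T_ss + (T₀ − T_ss) e^(−t/τ). Set T = 43.7:
e^(−t/τ) = (43.7 − 55.555)/(20.0 − 55.555) = 0.33342
t = −519.71 · ln(0.33342) = 570.82 min.

571 min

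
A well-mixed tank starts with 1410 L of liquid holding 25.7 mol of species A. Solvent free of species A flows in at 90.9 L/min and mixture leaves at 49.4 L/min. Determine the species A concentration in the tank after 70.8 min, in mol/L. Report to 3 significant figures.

Let m(t) be the amount of species A. Volume: V(t) = V₀ + (Q_in − Q_out) t = 1410 + 41.500 t; V(70.8) = 4348.2 L.
Solute balance: dm/dt = 0 − Q_out C = −Q_out m/V(t).
Separate: dm/m = −Q_out dt/V(t) ⇒ ln(m/m₀) = −(Q_out/(Q_in−Q_out)) ln(V/V₀).
m = m₀ (V₀/V)^(Q_out/(Q_in−Q_out)) = 25.7 × (1410/4348.2)^(1.1904) = 6.7257 mol.
C = m/V = 6.7257/4348.2 = 0.0015468 mol/L.

0.00155 mol/L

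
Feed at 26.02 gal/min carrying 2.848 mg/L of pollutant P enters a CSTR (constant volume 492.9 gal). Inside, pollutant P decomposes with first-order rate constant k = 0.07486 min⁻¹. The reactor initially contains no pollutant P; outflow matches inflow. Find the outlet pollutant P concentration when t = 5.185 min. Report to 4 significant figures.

Species balance: V dC/dt = Q C_in − Q C − k V C.
This is linear with rate a = Q/V + k = 0.127650 min⁻¹.
C_ss = Q C_in/(Q + kV) = 1.17779 mg/L; C(t) = C_ss + (C₀ − C_ss) e^(−a t).
C(5.185) = 1.17779 + (-1.17779)·e^(−0.127650·5.185) = 1.17779 + (-1.17779)·0.515889 = 0.570182 mg/L.

0.5702 mg/L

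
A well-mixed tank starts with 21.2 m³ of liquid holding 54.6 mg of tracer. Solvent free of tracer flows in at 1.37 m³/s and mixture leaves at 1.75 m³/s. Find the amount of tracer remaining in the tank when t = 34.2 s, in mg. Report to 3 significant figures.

0.689 mg

Let m(t) be the amount of tracer. Volume: V(t) = V₀ + (Q_in − Q_out) t = 21.2 − 0.38000 t; V(34.2) = 8.2040 m³.
No tracer enters, so dm/dt = −Q_out · (m/V).
dm/m = −Q_out dt/(V₀ − 0.38000 t); integrating gives ln(m/m₀) = −(Q_out/(Q_in−Q_out)) ln(V/V₀).
m = m₀ (V₀/V)^(Q_out/(Q_in−Q_out)) = 54.6 × (21.2/8.2040)^(-4.6053) = 0.68928 mg.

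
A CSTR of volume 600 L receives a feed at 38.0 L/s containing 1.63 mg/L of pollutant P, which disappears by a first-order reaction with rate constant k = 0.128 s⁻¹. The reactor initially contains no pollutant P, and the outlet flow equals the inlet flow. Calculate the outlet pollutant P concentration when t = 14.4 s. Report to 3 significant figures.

Species balance: V dC/dt = Q C_in − Q C − k V C.
This is linear with rate a = Q/V + k = 0.19133 s⁻¹.
C_ss = Q C_in/(Q + kV) = 0.53955 mg/L; C(t) = C_ss + (C₀ − C_ss) e^(−a t).
C(14.4) = 0.53955 + (-0.53955)·e^(−0.19133·14.4) = 0.53955 + (-0.53955)·0.063596 = 0.50523 mg/L.

0.505 mg/L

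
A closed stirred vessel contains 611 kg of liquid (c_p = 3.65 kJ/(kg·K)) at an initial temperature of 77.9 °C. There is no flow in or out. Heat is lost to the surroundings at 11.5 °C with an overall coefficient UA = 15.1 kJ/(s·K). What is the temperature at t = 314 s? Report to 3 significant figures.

M c_p dT/dt = −UA(T − T_amb).
dT/dt = (T_ss − T)/τ with T_ss = T_amb = 11.500 °C, τ = M c_p/UA = 611·3.65/15.1 = 147.69 s.
Integrating: T(t) = T_ss + (T₀ − T_ss) e^(−t/τ).
T(314) = 11.500 + (66.400)·0.11931 = 19.422 °C.

19.4 °C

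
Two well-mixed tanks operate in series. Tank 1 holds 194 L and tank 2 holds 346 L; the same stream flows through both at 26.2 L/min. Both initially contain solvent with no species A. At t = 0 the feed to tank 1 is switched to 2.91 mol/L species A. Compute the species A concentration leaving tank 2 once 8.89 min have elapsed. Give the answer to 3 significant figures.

0.649 mol/L

Species balance on tank i: dCᵢ/dt = (Cᵢ₋₁ − Cᵢ)/τᵢ with τᵢ = Vᵢ/Q.
τ₁ = 194/26.2 = 7.4046 min; τ₂ = 346/26.2 = 13.206 min.
Tank 1: C₁ = C_in(1 − e^(−t/τ₁)). Tank 2 (τ₁ ≠ τ₂): C₂ = C_in[1 − (τ₁ e^(−t/τ₁) − τ₂ e^(−t/τ₂))/(τ₁ − τ₂)].
At t = 8.89: e^(−t/τ₁) = 0.30101, e^(−t/τ₂) = 0.51009.
C₂ = 2.91·[1 − (7.4046·0.30101 − 13.206·0.51009)/(-5.8015)] = 2.91·0.22307 = 0.64912 mol/L.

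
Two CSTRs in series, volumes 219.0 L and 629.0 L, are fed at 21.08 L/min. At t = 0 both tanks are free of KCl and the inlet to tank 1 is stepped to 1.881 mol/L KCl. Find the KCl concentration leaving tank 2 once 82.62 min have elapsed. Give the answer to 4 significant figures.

Species balance on tank i: dCᵢ/dt = (Cᵢ₋₁ − Cᵢ)/τᵢ with τᵢ = Vᵢ/Q.
τ₁ = 219.0/21.08 = 10.3890 min; τ₂ = 629.0/21.08 = 29.8387 min.
Tank 1: C₁ = C_in(1 − e^(−t/τ₁)). Tank 2 (τ₁ ≠ τ₂): C₂ = C_in[1 − (τ₁ e^(−t/τ₁) − τ₂ e^(−t/τ₂))/(τ₁ − τ₂)].
At t = 82.62: e^(−t/τ₁) = 0.000351730, e^(−t/τ₂) = 0.0627318.
C₂ = 1.881·[1 − (10.3890·0.000351730 − 29.8387·0.0627318)/(-19.4497)] = 1.881·0.903948 = 1.70033 mol/L.

1.700 mol/L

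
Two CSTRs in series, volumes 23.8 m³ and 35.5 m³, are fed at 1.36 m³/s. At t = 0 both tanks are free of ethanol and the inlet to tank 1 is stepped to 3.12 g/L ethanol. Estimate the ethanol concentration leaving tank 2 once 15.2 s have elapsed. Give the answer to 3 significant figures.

0.495 g/L

Species balance on tank i: dCᵢ/dt = (Cᵢ₋₁ − Cᵢ)/τᵢ with τᵢ = Vᵢ/Q.
τ₁ = 23.8/1.36 = 17.500 s; τ₂ = 35.5/1.36 = 26.103 s.
Solving the cascade with C₁(0)=C₂(0)=0 gives C₂(t) = C_in[1 − (τ₁ e^(−t/τ₁) − τ₂ e^(−t/τ₂))/(τ₁ − τ₂)].
At t = 15.2: e^(−t/τ₁) = 0.41955, e^(−t/τ₂) = 0.55861.
C₂ = 3.12·[1 − (17.500·0.41955 − 26.103·0.55861)/(-8.6029)] = 3.12·0.15853 = 0.49460 g/L.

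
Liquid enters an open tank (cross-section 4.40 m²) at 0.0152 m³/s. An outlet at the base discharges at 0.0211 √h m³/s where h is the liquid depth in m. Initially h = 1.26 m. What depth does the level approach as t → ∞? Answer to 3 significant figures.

A dh/dt = Q_in − 0.0211 √h. Steady state requires inflow = outflow:
Q_in = 0.0211 √h_ss ⇒ √h_ss = 0.0152/0.0211 = 0.72038.
h_ss = 0.72038² = 0.51895 m. (Since h₀ = 1.26 m > h_ss, the level will fall toward this value.)

0.519 m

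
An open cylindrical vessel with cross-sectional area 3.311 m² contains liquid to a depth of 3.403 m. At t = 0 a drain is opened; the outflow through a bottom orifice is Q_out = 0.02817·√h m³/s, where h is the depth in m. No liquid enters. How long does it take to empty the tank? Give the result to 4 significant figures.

A dh/dt = −Q_out = −0.02817 √h.
This is separable: 2 d(√h)/dt = −0.02817/A, so √h = √h₀ − (0.02817/(2A)) t.
Set h = 0: 2√h₀ = (0.02817/A) t_empty ⇒ t_empty = 2A√h₀/0.02817.
t_empty = 2·3.311·√3.403/0.02817 = 6.62200·1.84472/0.02817 = 433.644 s.

433.6 s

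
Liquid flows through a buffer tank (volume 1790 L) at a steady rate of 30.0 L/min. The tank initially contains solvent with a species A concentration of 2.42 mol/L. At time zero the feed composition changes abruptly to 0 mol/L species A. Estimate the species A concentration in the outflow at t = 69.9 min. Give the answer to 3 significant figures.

Unsteady species balance (constant V, well mixed): V dC/dt = Q(C_in − C).
So dC/dt = (C_in − C)/τ with τ = V/Q = 1790/30.0 = 59.667 min.
Integrating: C(t) = C_in + (C₀ − C_in) e^(−t/τ).
C(69.9) = 0 + (2.42 − 0)·e^(−69.9/59.667) = 0 + (2.4200)·0.30990 = 0.74996 mol/L.

0.750 mol/L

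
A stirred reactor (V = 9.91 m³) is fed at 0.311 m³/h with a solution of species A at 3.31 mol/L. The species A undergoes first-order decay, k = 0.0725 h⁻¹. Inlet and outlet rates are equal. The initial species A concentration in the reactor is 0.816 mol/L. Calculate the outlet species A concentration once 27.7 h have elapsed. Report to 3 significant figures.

0.990 mol/L

Species balance: V dC/dt = Q C_in − Q C − k V C.
dC/dt = (Q/V) C_in − (Q/V + k) C; effective rate a = Q/V + k = 0.031382 + 0.0725 = 0.10388 h⁻¹.
C_ss = Q C_in/(Q + kV) = 0.99994 mol/L; C(t) = C_ss + (C₀ − C_ss) e^(−a t).
C(27.7) = 0.99994 + (-0.18394)·e^(−0.10388·27.7) = 0.99994 + (-0.18394)·0.056273 = 0.98959 mol/L.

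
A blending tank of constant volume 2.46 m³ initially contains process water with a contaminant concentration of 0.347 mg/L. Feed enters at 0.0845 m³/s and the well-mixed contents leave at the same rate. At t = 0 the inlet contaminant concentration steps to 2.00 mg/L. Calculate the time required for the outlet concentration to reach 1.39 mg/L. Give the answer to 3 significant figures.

29.0 s

Species balance on the tank: V dC/dt = Q(C_in − C), so τ = V/Q = 29.112 s.
C(t) = C_in + (C₀ − C_in) e^(−t/τ). Set C = 1.39 and solve for t:
e^(−t/τ) = (C − C_in)/(C₀ − C_in) = (1.39 − 2.00)/(0.347 − 2.00) = 0.36903
t = −τ ln(…) = 29.112 × 0.99689 = 29.022 s.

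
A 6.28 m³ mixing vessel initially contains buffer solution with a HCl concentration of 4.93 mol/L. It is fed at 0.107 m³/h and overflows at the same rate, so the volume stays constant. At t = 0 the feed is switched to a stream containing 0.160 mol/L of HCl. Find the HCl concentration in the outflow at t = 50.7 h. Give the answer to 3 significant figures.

2.17 mol/L

Accumulation = in − out for the solute gives V dC/dt = Q(C_in − C).
Rewrite as dC/dt + C/τ = C_in/τ, τ = V/Q = 58.692 h.
Integrating: C(t) = C_in + (C₀ − C_in) e^(−t/τ).
C(50.7) = 0.160 + (4.93 − 0.160)·e^(−50.7/58.692) = 0.160 + (4.7700)·0.42154 = 2.1708 mol/L.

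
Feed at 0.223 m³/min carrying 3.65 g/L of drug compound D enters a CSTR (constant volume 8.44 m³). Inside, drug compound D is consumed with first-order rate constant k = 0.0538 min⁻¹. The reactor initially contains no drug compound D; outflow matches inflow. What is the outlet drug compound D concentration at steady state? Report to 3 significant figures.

1.20 g/L

Species balance: V dC/dt = Q C_in − Q C − k V C.
Steady state (dC/dt = 0): C_ss = Q C_in/(Q + kV) = C_in/(1 + kV/Q).
C_ss = 0.223·3.65/(0.223 + 0.0538·8.44) = 0.81395/0.67707 = 1.2022 g/L.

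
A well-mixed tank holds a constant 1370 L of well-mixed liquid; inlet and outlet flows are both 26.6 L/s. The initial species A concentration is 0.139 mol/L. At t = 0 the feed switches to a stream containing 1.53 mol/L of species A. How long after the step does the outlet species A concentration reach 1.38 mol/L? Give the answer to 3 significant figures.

Species balance: V dC/dt = Q(C_in − C) ⇒ τ = V/Q = 51.504 s.
C(t) = C_in + (C₀ − C_in) e^(−t/τ). Set C = 1.38 and solve for t:
e^(−t/τ) = (C − C_in)/(C₀ − C_in) = (1.38 − 1.53)/(0.139 − 1.53) = 0.10784
t = −τ ln(…) = 51.504 × 2.2271 = 114.71 s.

115 s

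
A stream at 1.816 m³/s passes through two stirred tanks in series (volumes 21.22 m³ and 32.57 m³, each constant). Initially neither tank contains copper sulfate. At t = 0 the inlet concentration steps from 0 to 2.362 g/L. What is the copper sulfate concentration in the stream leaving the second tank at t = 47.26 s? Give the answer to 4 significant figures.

Time constants: τᵢ = Vᵢ/Q for each well-mixed tank.
τ₁ = 21.22/1.816 = 11.6850 s; τ₂ = 32.57/1.816 = 17.9350 s.
Tank 1: C₁ = C_in(1 − e^(−t/τ₁)). Tank 2 (τ₁ ≠ τ₂): C₂ = C_in[1 − (τ₁ e^(−t/τ₁) − τ₂ e^(−t/τ₂))/(τ₁ − τ₂)].
At t = 47.26: e^(−t/τ₁) = 0.0175186, e^(−t/τ₂) = 0.0717141.
C₂ = 2.362·[1 − (11.6850·0.0175186 − 17.9350·0.0717141)/(-6.25000)] = 2.362·0.826962 = 1.95328 g/L.

1.953 g/L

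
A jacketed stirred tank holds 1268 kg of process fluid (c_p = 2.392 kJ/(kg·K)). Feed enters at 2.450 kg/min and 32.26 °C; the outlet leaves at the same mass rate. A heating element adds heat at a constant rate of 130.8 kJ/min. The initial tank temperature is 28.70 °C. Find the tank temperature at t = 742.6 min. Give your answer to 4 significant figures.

48.42 °C

First-law balance (no shaft work): M c_p dT/dt = ṁ c_p (T_in − T) + 130.8.
Rearrange: dT/dt = (T_ss − T)/τ with τ = M/ṁ = 517.551 min and T_ss = T_in + Q̇/(ṁ c_p) = 54.5793 °C.
Integrating: T(t) = T_ss + (T₀ − T_ss) e^(−t/τ).
T(742.6) = 54.5793 + (-25.8793)·e^(−742.6/517.551) = 54.5793 + (-25.8793)·0.238155 = 48.4160 °C.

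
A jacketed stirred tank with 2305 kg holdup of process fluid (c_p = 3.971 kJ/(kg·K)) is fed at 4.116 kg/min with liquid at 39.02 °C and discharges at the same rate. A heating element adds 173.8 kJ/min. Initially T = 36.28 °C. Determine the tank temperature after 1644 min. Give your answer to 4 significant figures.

48.94 °C

M c_p dT/dt = ṁ c_p (T_in − T) + Q̇.
Rearrange: dT/dt = (T_ss − T)/τ with τ = M/ṁ = 560.010 min and T_ss = T_in + Q̇/(ṁ c_p) = 49.6535 °C.
Solution: T(t) = T_ss + (T₀ − T_ss) e^(−t/τ).
T(1644) = 49.6535 + (-13.3735)·e^(−1644/560.010) = 49.6535 + (-13.3735)·0.0530955 = 48.9434 °C.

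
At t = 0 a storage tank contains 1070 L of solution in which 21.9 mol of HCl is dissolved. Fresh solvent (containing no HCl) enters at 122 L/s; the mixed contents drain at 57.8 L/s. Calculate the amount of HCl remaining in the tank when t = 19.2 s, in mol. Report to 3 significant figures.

11.0 mol

Total volume: dV/dt = Q_in − Q_out = 64.200 L/s, so V(t) = 1070 + 64.200 t and V(19.2) = 2302.6 L.
Species balance (pure solvent in): dm/dt = −Q_out · m/V(t).
Separate: dm/m = −Q_out dt/V(t) ⇒ ln(m/m₀) = −(Q_out/(Q_in−Q_out)) ln(V/V₀).
m = m₀ (V₀/V)^(Q_out/(Q_in−Q_out)) = 21.9 × (1070/2302.6)^(0.90031) = 10.985 mol.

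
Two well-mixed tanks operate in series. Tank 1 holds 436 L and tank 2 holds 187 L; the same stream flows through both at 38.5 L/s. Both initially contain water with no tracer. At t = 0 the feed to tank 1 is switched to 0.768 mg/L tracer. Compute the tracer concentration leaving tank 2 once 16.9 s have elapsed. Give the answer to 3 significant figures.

Each tank obeys Vᵢ dCᵢ/dt = Q(Cᵢ₋₁ − Cᵢ), so τᵢ = Vᵢ/Q.
τ₁ = 436/38.5 = 11.325 s; τ₂ = 187/38.5 = 4.8571 s.
Solving the cascade with C₁(0)=C₂(0)=0 gives C₂(t) = C_in[1 − (τ₁ e^(−t/τ₁) − τ₂ e^(−t/τ₂))/(τ₁ − τ₂)].
At t = 16.9: e^(−t/τ₁) = 0.22485, e^(−t/τ₂) = 0.030826.
C₂ = 0.768·[1 − (11.325·0.22485 − 4.8571·0.030826)/(6.4675)] = 0.768·0.62943 = 0.48341 mg/L.

0.483 mg/L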